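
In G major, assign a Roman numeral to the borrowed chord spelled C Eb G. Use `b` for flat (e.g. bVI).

C is scale degree 4 in G major. The diatonic chord on degree 4 would be C (IV), but C–Eb–G is the minor chord from G minor. As a borrowed chord it is labeled iv.

iv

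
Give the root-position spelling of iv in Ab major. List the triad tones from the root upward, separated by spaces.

Db Fb Ab

iv is built on scale degree 4, which is Db in both Ab major and its parallel. Building the minor chord from the parallel minor on Db: Db–Fb–Ab.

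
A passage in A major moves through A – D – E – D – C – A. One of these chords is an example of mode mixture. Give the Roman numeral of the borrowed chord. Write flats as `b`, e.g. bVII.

The diatonic triads in A major are A, Bm, C#m, D, E, F#m, G#dim. Of the given chords, A, D and E are diatonic. C (C–E–G) is not: scale degree 3 in A major carries C#m (iii). In A minor the chord on that degree is C, so here it functions as bIII, borrowed from the parallel minor.

bIII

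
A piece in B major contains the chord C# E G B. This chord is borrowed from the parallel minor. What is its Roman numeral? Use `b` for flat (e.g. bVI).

The root C# is the diatonic 2nd degree of B major; the borrowing shows in the chord quality. The diatonic chord on degree 2 would be C#m (ii), but C#–E–G–B is the half-diminished-seventh chord from B minor. As a borrowed chord it is labeled iiø7.

iiø7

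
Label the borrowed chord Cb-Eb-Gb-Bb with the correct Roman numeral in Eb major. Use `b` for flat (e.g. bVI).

bVImaj7

In Eb major scale degree 6 is C; Cb is its lowered form, from Eb minor. The diatonic chord on degree 6 would be Cm (vi), but Cb–Eb–Gb–Bb is the major-seventh chord from Eb minor. As a borrowed chord it is labeled bVImaj7.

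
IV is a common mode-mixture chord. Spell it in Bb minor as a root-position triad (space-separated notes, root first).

The root, Eb, is scale degree 4 — the same note in Bb minor and Bb major; only the chord quality changes. Stacking thirds in Bb major on Eb gives Eb–G–Bb.

Eb G Bb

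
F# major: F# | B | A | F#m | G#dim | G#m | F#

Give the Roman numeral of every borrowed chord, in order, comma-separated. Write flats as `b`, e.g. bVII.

F# major has the diatonic set F#, G#m, A#m, B, C#, D#m, E#dim. F#, B and G#m are all diatonic. A (A–C#–E) doesn't fit — on degree 3 F# major would have A#m (iii). A is the degree-3 chord of F# minor, so it is the borrowed bIII. F#m (F#–A–C#) is not: scale degree 1 in F# major carries F# (I). In F# minor the chord on that degree is F#m, so here it functions as i, borrowed from the parallel minor. But G#dim (G#–B–D) is foreign: the diatonic ii on degree 2 is G#m, whereas G#dim comes from F# minor. It is labeled ii°.

bIII, i, ii°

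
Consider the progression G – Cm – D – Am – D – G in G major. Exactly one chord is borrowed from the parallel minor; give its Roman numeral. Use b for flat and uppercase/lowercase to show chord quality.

In G major the diatonic chords are G, Am, Bm, C, D, Em, F#dim. Of the given chords, G, D and Am are diatonic. But Cm (C–Eb–G) is foreign: the diatonic IV on degree 4 is C, whereas Cm comes from G minor. It is labeled iv.

iv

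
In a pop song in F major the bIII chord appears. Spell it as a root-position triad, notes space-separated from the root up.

Scale degree 3 in F major is A. bIII uses the lowered form, Ab, taken from F minor. Stacking thirds in F minor on Ab gives Ab–C–Eb.

Ab C Eb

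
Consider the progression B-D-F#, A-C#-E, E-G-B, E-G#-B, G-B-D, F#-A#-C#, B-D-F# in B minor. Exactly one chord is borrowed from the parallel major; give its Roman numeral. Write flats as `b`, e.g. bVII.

The diatonic triads in B minor (with V from harmonic minor) are Bm, C#dim, D, Em, F#, G, A. B–D–F# = Bm, A–C#–E = A, E–G–B = Em, G–B–D = G and F#–A#–C# = F# are all diatonic. But E–G#–B is foreign: the diatonic iv on degree 4 is Em, whereas E comes from B major. It is labeled IV.

IV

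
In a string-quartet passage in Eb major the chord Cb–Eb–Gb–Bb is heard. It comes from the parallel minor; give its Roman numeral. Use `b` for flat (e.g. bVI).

bVImaj7

In Eb major scale degree 6 is C; Cb is its lowered form, from Eb minor. The diatonic chord on degree 6 would be Cm (vi), but Cb–Eb–Gb–Bb is the major-seventh chord from Eb minor. As a borrowed chord it is labeled bVImaj7.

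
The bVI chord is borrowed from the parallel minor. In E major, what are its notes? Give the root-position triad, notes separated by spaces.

C E G

The root of bVI is the lowered 6th degree: C# becomes C. Stacking thirds in E minor on C gives C–E–G.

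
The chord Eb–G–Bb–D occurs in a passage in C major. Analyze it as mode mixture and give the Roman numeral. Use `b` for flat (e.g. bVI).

The root Eb is the lowered 3rd scale degree — diatonically C major has E there. The diatonic chord on degree 3 would be Em (iii), but Eb–G–Bb–D is the major-seventh chord from C minor. As a borrowed chord it is labeled bIIImaj7.

bIIImaj7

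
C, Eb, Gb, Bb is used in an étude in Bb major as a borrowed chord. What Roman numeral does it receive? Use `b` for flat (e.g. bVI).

iiø7

The root C is the diatonic 2nd degree of Bb major; the borrowing shows in the chord quality. The diatonic chord on degree 2 would be Cm (ii), but C–Eb–Gb–Bb is the half-diminished-seventh chord from Bb minor. As a borrowed chord it is labeled iiø7.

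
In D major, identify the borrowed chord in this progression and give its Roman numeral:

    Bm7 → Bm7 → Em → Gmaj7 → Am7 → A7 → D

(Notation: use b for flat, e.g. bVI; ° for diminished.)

In D major the diatonic chords are D, Em, F#m, G, A, Bm, C#dim. Bm7, Em, Gmaj7, A7 and D all belong to that set. Am7 (A–C–E–G) is not: scale degree 5 in D major carries A (V). In D minor the chord on that degree is Am7, so here it functions as v7, borrowed from the parallel minor.

v7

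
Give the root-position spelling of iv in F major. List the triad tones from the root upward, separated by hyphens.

The root, Bb, is scale degree 4 — the same note in F major and F minor; only the chord quality changes. Stacking thirds in F minor on Bb gives Bb–Db–F.

Bb-Db-F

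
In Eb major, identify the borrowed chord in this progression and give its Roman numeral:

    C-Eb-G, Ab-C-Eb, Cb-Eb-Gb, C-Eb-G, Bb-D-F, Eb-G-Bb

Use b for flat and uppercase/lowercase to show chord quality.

bVI

In Eb major the diatonic chords are Eb, Fm, Gm, Ab, Bb, Cm, Ddim. C–Eb–G = Cm, Ab–C–Eb = Ab, Bb–D–F = Bb and Eb–G–Bb = Eb are all diatonic. Cb–Eb–Gb is not: scale degree 6 in Eb major carries Cm (vi). In Eb minor the chord on that degree is Cb, so here it functions as bVI, borrowed from the parallel minor.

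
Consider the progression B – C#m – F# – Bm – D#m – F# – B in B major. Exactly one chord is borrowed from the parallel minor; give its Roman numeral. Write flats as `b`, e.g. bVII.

B major has the diatonic set B, C#m, D#m, E, F#, G#m, A#dim. B, C#m, F# and D#m all belong to that set. Bm (B–D–F#) doesn't fit — on degree 1 B major would have B (I). Bm is the degree-1 chord of B minor, so it is the borrowed i.

i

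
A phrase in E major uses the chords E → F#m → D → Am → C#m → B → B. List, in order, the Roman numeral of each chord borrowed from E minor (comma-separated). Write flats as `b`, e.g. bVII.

bVII, iv

The diatonic triads in E major are E, F#m, G#m, A, B, C#m, D#dim. E, F#m, C#m and B all belong to that set. But D (D–F#–A) is foreign: the diatonic vii° on degree 7 is D#dim, whereas D comes from E minor. It is labeled bVII. But Am (A–C–E) is foreign: the diatonic IV on degree 4 is A, whereas Am comes from E minor. It is labeled iv.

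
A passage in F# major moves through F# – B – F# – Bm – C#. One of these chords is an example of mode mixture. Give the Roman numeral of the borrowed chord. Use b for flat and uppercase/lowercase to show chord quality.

In F# major the diatonic chords are F#, G#m, A#m, B, C#, D#m, E#dim. Of the given chords, F#, B and C# are diatonic. Bm (B–D–F#) is not: scale degree 4 in F# major carries B (IV). In F# minor the chord on that degree is Bm, so here it functions as iv, borrowed from the parallel minor.

iv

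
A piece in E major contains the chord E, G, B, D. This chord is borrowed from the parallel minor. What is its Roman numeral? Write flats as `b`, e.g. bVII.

i7

The root E is the diatonic 1st degree of E major; the borrowing shows in the chord quality. The diatonic chord on degree 1 would be E (I), but E–G–B–D is the minor-seventh chord from E minor. As a borrowed chord it is labeled i7.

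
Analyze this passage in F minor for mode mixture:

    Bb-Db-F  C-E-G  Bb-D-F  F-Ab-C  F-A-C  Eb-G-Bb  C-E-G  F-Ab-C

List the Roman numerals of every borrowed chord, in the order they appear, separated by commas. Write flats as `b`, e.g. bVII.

IV, I

In F minor (with V from harmonic minor) the diatonic chords are Fm, Gdim, Ab, Bbm, C, Db, Eb. Bb–Db–F = Bbm, C–E–G = C, F–Ab–C = Fm and Eb–G–Bb = Eb are all diatonic. But Bb–D–F is foreign: the diatonic iv on degree 4 is Bbm, whereas Bb comes from F major. It is labeled IV. But F–A–C is foreign: the diatonic i on degree 1 is Fm, whereas F comes from F major. It is labeled I.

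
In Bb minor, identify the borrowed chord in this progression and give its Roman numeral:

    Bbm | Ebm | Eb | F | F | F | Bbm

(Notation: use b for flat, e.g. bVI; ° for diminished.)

IV

In Bb minor (with V from harmonic minor) the diatonic chords are Bbm, Cdim, Db, Ebm, F, Gb, Ab. Of the given chords, Bbm, Ebm and F are diatonic. But Eb (Eb–G–Bb) is foreign: the diatonic iv on degree 4 is Ebm, whereas Eb comes from Bb major. It is labeled IV.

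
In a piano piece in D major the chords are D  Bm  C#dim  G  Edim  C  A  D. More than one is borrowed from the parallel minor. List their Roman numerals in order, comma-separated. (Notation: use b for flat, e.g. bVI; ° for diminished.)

The diatonic triads in D major are D, Em, F#m, G, A, Bm, C#dim. Of the given chords, D, Bm, C#dim, G and A are diatonic. Edim (E–G–Bb) is not: scale degree 2 in D major carries Em (ii). In D minor the chord on that degree is Edim, so here it functions as ii°, borrowed from the parallel minor. C (C–E–G) is not: scale degree 7 in D major carries C#dim (vii°). In D minor the chord on that degree is C, so here it functions as bVII, borrowed from the parallel minor.

ii°, bVII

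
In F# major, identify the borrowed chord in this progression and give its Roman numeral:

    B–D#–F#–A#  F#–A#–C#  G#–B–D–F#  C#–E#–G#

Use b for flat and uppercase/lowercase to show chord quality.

iiø7

F# major has the diatonic set F#, G#m, A#m, B, C#, D#m, E#dim. B–D#–F#–A# = Bmaj7, F#–A#–C# = F# and C#–E#–G# = C# are all diatonic. G#–B–D–F# is not: scale degree 2 in F# major carries G#m (ii). In F# minor the chord on that degree is G#m7b5, so here it functions as iiø7, borrowed from the parallel minor.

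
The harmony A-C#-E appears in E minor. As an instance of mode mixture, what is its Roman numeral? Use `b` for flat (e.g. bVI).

IV

The root A is the diatonic 4th degree of E minor; the borrowing shows in the chord quality. A–C#–E is a major chord — the form found in E major, not the diatonic iv (Am). Borrowed into E minor it is written IV.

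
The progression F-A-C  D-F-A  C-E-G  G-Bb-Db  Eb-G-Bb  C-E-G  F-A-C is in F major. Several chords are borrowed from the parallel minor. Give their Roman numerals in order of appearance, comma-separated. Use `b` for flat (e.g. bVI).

In F major the diatonic chords are F, Gm, Am, Bb, C, Dm, Edim. Of the given chords, F–A–C = F, D–F–A = Dm and C–E–G = C are diatonic. G–Bb–Db is not: scale degree 2 in F major carries Gm (ii). In F minor the chord on that degree is Gdim, so here it functions as ii°, borrowed from the parallel minor. But Eb–G–Bb is foreign: the diatonic vii° on degree 7 is Edim, whereas Eb comes from F minor. It is labeled bVII.

ii°, bVII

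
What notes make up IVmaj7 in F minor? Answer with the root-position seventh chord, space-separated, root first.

Bb D F A

The root, Bb, is scale degree 4 — the same note in F minor and F major; only the chord quality changes. Stacking thirds in F major on Bb gives Bb–D–F–A.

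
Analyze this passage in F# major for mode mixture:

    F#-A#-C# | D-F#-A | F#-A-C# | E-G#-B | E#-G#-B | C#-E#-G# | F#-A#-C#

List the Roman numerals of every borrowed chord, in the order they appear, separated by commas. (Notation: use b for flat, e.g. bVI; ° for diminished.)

In F# major the diatonic chords are F#, G#m, A#m, B, C#, D#m, E#dim. F#–A#–C# = F#, E#–G#–B = E#dim and C#–E#–G# = C# are all diatonic. D–F#–A is not: scale degree 6 in F# major carries D#m (vi). In F# minor the chord on that degree is D, so here it functions as bVI, borrowed from the parallel minor. F#–A–C# doesn't fit — on degree 1 F# major would have F# (I). F#m is the degree-1 chord of F# minor, so it is the borrowed i. E–G#–B doesn't fit — on degree 7 F# major would have E#dim (vii°). E is the degree-7 chord of F# minor, so it is the borrowed bVII.

bVI, i, bVII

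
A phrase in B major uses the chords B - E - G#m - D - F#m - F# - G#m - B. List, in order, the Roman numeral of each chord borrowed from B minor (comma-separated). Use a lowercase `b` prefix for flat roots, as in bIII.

bIII, v

B major has the diatonic set B, C#m, D#m, E, F#, G#m, A#dim. B, E, G#m and F# all belong to that set. D (D–F#–A) doesn't fit — on degree 3 B major would have D#m (iii). D is the degree-3 chord of B minor, so it is the borrowed bIII. F#m (F#–A–C#) doesn't fit — on degree 5 B major would have F# (V). F#m is the degree-5 chord of B minor, so it is the borrowed v.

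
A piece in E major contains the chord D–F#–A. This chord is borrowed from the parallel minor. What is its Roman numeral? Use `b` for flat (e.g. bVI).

bVII

D is the lowered form of scale degree 7 in E major (the diatonic degree 7 is D#). D–F#–A is a major chord — the form found in E minor, not the diatonic vii° (D#dim). Borrowed into E major it is written bVII.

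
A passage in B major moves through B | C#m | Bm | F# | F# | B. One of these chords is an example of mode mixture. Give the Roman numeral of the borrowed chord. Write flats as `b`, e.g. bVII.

The diatonic triads in B major are B, C#m, D#m, E, F#, G#m, A#dim. B, C#m and F# are all diatonic. Bm (B–D–F#) doesn't fit — on degree 1 B major would have B (I). Bm is the degree-1 chord of B minor, so it is the borrowed i.

i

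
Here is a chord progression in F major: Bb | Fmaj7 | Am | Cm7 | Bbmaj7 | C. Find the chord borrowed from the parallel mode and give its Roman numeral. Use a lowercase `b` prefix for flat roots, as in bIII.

The diatonic triads in F major are F, Gm, Am, Bb, C, Dm, Edim. Bb, Fmaj7, Am, Bbmaj7 and C are all diatonic. But Cm7 (C–Eb–G–Bb) is foreign: the diatonic V on degree 5 is C, whereas Cm7 comes from F minor. It is labeled v7.

v7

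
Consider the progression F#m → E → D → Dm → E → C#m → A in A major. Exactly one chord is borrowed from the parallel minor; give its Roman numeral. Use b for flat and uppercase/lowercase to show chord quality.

iv

A major has the diatonic set A, Bm, C#m, D, E, F#m, G#dim. Of the given chords, F#m, E, D, C#m and A are diatonic. Dm (D–F–A) doesn't fit — on degree 4 A major would have D (IV). Dm is the degree-4 chord of A minor, so it is the borrowed iv.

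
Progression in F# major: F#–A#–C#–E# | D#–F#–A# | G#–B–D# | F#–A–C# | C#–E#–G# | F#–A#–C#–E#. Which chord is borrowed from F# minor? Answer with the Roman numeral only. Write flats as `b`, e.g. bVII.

The diatonic triads in F# major are F#, G#m, A#m, B, C#, D#m, E#dim. F#–A#–C#–E# = F#maj7, D#–F#–A# = D#m, G#–B–D# = G#m and C#–E#–G# = C# are all diatonic. F#–A–C# doesn't fit — on degree 1 F# major would have F# (I). F#m is the degree-1 chord of F# minor, so it is the borrowed i.

i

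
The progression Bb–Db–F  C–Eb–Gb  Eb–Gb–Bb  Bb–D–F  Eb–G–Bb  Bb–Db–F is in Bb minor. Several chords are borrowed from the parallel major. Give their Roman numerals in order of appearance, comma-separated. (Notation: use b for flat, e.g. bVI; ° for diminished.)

I, IV

In Bb minor (with V from harmonic minor) the diatonic chords are Bbm, Cdim, Db, Ebm, F, Gb, Ab. Of the given chords, Bb–Db–F = Bbm, C–Eb–Gb = Cdim and Eb–Gb–Bb = Ebm are diatonic. But Bb–D–F is foreign: the diatonic i on degree 1 is Bbm, whereas Bb comes from Bb major. It is labeled I. But Eb–G–Bb is foreign: the diatonic iv on degree 4 is Ebm, whereas Eb comes from Bb major. It is labeled IV.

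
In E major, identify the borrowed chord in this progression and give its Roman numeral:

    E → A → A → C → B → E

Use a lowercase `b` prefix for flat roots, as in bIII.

The diatonic triads in E major are E, F#m, G#m, A, B, C#m, D#dim. Of the given chords, E, A and B are diatonic. C (C–E–G) is not: scale degree 6 in E major carries C#m (vi). In E minor the chord on that degree is C, so here it functions as bVI, borrowed from the parallel minor.

bVI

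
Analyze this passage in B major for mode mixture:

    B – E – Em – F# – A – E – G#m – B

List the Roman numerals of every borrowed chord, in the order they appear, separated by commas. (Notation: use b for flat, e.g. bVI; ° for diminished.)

In B major the diatonic chords are B, C#m, D#m, E, F#, G#m, A#dim. B, E, F# and G#m are all diatonic. But Em (E–G–B) is foreign: the diatonic IV on degree 4 is E, whereas Em comes from B minor. It is labeled iv. But A (A–C#–E) is foreign: the diatonic vii° on degree 7 is A#dim, whereas A comes from B minor. It is labeled bVII.

iv, bVII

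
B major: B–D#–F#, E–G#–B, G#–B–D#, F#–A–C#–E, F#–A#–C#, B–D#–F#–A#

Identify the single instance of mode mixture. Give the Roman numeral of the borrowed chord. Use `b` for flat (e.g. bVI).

In B major the diatonic chords are B, C#m, D#m, E, F#, G#m, A#dim. Of the given chords, B–D#–F# = B, E–G#–B = E, G#–B–D# = G#m, F#–A#–C# = F# and B–D#–F#–A# = Bmaj7 are diatonic. F#–A–C#–E doesn't fit — on degree 5 B major would have F# (V). F#m7 is the degree-5 chord of B minor, so it is the borrowed v7.

v7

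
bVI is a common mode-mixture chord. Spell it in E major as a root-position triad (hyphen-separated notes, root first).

C-E-G

The root of bVI is the lowered 6th degree: C# becomes C. Building the major chord from the parallel minor on C: C–E–G.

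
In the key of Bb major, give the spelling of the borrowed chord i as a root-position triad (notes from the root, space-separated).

i is built on scale degree 1, which is Bb in both Bb major and its parallel. In Bb minor the chord on Bb is Bb–Db–F.

Bb Db F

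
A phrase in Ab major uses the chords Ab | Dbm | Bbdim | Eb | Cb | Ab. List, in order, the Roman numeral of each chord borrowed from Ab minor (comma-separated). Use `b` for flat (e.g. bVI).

iv, ii°, bIII

In Ab major the diatonic chords are Ab, Bbm, Cm, Db, Eb, Fm, Gdim. Ab and Eb are both diatonic. Dbm (Db–Fb–Ab) is not: scale degree 4 in Ab major carries Db (IV). In Ab minor the chord on that degree is Dbm, so here it functions as iv, borrowed from the parallel minor. Bbdim (Bb–Db–Fb) doesn't fit — on degree 2 Ab major would have Bbm (ii). Bbdim is the degree-2 chord of Ab minor, so it is the borrowed ii°. But Cb (Cb–Eb–Gb) is foreign: the diatonic iii on degree 3 is Cm, whereas Cb comes from Ab minor. It is labeled bIII.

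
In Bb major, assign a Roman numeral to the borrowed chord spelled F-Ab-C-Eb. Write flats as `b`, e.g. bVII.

The root F is the diatonic 5th degree of Bb major; the borrowing shows in the chord quality. The diatonic chord on degree 5 would be F (V), but F–Ab–C–Eb is the minor-seventh chord from Bb minor. As a borrowed chord it is labeled v7.

v7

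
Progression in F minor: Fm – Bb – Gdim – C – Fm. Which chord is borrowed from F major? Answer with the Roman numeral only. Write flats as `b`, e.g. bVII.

The diatonic triads in F minor (with V from harmonic minor) are Fm, Gdim, Ab, Bbm, C, Db, Eb. Fm, Gdim and C are all diatonic. Bb (Bb–D–F) doesn't fit — on degree 4 F minor would have Bbm (iv). Bb is the degree-4 chord of F major, so it is the borrowed IV.

IV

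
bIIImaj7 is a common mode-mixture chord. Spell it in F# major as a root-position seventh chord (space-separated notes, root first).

The root of bIIImaj7 is the lowered 3rd degree: A# becomes A. Building the major-seventh chord from the parallel minor on A: A–C#–E–G#.

A C# E G#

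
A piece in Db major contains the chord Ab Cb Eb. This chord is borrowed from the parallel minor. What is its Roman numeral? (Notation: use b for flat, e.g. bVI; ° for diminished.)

v

The root Ab is the diatonic 5th degree of Db major; the borrowing shows in the chord quality. Diatonically Db major has Ab (V) on that degree; Ab–Cb–Eb is instead the minor chord native to Db minor, so it takes the label v.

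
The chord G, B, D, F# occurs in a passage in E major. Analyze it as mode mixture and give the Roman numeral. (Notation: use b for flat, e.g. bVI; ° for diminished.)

bIIImaj7

G is the lowered form of scale degree 3 in E major (the diatonic degree 3 is G#). G–B–D–F# is a major-seventh chord — the form found in E minor, not the diatonic iii (G#m). Borrowed into E major it is written bIIImaj7.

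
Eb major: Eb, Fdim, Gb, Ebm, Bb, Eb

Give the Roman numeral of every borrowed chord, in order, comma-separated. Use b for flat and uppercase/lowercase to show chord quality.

ii°, bIII, i

Eb major has the diatonic set Eb, Fm, Gm, Ab, Bb, Cm, Ddim. Of the given chords, Eb and Bb are diatonic. Fdim (F–Ab–Cb) doesn't fit — on degree 2 Eb major would have Fm (ii). Fdim is the degree-2 chord of Eb minor, so it is the borrowed ii°. Gb (Gb–Bb–Db) is not: scale degree 3 in Eb major carries Gm (iii). In Eb minor the chord on that degree is Gb, so here it functions as bIII, borrowed from the parallel minor. But Ebm (Eb–Gb–Bb) is foreign: the diatonic I on degree 1 is Eb, whereas Ebm comes from Eb minor. It is labeled i.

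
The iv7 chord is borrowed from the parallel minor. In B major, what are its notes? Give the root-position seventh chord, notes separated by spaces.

E G B D

iv7 is built on scale degree 4, which is E in both B major and its parallel. In B minor the chord on E is E–G–B–D.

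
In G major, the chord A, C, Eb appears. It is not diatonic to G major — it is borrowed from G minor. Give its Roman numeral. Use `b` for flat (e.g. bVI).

ii°

The root A is the diatonic 2nd degree of G major; the borrowing shows in the chord quality. Diatonically G major has Am (ii) on that degree; A–C–Eb is instead the diminished chord native to G minor, so it takes the label ii°.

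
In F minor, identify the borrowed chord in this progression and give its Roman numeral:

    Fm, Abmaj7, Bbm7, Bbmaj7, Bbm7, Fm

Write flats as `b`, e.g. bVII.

The diatonic triads in F minor (with V from harmonic minor) are Fm, Gdim, Ab, Bbm, C, Db, Eb. Fm, Abmaj7 and Bbm7 are all diatonic. But Bbmaj7 (Bb–D–F–A) is foreign: the diatonic iv on degree 4 is Bbm, whereas Bbmaj7 comes from F major. It is labeled IVmaj7.

IVmaj7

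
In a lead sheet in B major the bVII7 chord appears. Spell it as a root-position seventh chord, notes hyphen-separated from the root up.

Scale degree 7 in B major is A#. bVII7 uses the lowered form, A, taken from B minor. Building the dominant-seventh chord from the parallel minor on A: A–C#–E–G.

A-C#-E-G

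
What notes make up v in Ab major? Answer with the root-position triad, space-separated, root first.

v is built on scale degree 5, which is Eb in both Ab major and its parallel. In Ab minor the chord on Eb is Eb–Gb–Bb.

Eb Gb Bb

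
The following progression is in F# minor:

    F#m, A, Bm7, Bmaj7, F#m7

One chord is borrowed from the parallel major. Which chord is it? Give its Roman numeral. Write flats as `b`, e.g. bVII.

IVmaj7

The diatonic triads in F# minor (with V from harmonic minor) are F#m, G#dim, A, Bm, C#, D, E. Of the given chords, F#m, A, Bm7 and F#m7 are diatonic. But Bmaj7 (B–D#–F#–A#) is foreign: the diatonic iv on degree 4 is Bm, whereas Bmaj7 comes from F# major. It is labeled IVmaj7.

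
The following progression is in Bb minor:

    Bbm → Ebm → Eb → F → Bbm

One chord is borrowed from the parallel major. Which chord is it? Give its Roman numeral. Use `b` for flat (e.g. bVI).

IV

Bb minor has the diatonic set Bbm, Cdim, Db, Ebm, F, Gb, Ab (with V from harmonic minor). Bbm, Ebm and F all belong to that set. Eb (Eb–G–Bb) doesn't fit — on degree 4 Bb minor would have Ebm (iv). Eb is the degree-4 chord of Bb major, so it is the borrowed IV.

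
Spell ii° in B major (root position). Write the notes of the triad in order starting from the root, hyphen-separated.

C#-E-G

ii° is built on scale degree 2, which is C# in both B major and its parallel. Building the diminished chord from the parallel minor on C#: C#–E–G.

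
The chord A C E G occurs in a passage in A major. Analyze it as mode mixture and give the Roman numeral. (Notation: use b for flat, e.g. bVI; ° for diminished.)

A is scale degree 1 in A major. A–C–E–G is a minor-seventh chord — the form found in A minor, not the diatonic I (A). Borrowed into A major it is written i7.

i7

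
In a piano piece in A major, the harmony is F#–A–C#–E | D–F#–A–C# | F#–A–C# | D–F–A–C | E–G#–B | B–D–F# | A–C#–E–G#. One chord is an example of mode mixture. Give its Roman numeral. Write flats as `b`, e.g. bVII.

The diatonic triads in A major are A, Bm, C#m, D, E, F#m, G#dim. F#–A–C#–E = F#m7, D–F#–A–C# = Dmaj7, F#–A–C# = F#m, E–G#–B = E, B–D–F# = Bm and A–C#–E–G# = Amaj7 all belong to that set. But D–F–A–C is foreign: the diatonic IV on degree 4 is D, whereas Dm7 comes from A minor. It is labeled iv7.

iv7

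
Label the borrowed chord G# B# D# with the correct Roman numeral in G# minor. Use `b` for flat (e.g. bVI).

The root G# is the diatonic 1st degree of G# minor; the borrowing shows in the chord quality. The diatonic chord on degree 1 would be G#m (i), but G#–B#–D# is the major chord from G# major. As a borrowed chord it is labeled I.

I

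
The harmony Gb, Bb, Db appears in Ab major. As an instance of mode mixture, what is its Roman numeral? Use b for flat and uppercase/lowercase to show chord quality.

bVII

Gb is the lowered form of scale degree 7 in Ab major (the diatonic degree 7 is G). Diatonically Ab major has Gdim (vii°) on that degree; Gb–Bb–Db is instead the major chord native to Ab minor, so it takes the label bVII.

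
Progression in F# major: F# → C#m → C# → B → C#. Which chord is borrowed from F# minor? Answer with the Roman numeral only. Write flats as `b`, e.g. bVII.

F# major has the diatonic set F#, G#m, A#m, B, C#, D#m, E#dim. F#, C# and B all belong to that set. But C#m (C#–E–G#) is foreign: the diatonic V on degree 5 is C#, whereas C#m comes from F# minor. It is labeled v.

v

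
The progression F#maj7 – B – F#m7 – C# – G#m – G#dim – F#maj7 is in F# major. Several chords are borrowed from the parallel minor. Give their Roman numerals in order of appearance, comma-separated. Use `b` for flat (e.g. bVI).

F# major has the diatonic set F#, G#m, A#m, B, C#, D#m, E#dim. Of the given chords, F#maj7, B, C# and G#m are diatonic. F#m7 (F#–A–C#–E) is not: scale degree 1 in F# major carries F# (I). In F# minor the chord on that degree is F#m7, so here it functions as i7, borrowed from the parallel minor. G#dim (G#–B–D) is not: scale degree 2 in F# major carries G#m (ii). In F# minor the chord on that degree is G#dim, so here it functions as ii°, borrowed from the parallel minor.

i7, ii°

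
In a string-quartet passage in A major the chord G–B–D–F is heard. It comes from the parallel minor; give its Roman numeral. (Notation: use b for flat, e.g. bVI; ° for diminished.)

bVII7

G is the lowered form of scale degree 7 in A major (the diatonic degree 7 is G#). G–B–D–F is a dominant-seventh chord — the form found in A minor, not the diatonic vii° (G#dim). Borrowed into A major it is written bVII7.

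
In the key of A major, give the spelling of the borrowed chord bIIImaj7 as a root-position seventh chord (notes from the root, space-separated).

C E G B

The root of bIIImaj7 is the lowered 3rd degree: C# becomes C. Stacking thirds in A minor on C gives C–E–G–B.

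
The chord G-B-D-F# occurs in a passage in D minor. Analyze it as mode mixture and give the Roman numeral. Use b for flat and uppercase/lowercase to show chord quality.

IVmaj7

G is scale degree 4 in D minor. G–B–D–F# is a major-seventh chord — the form found in D major, not the diatonic iv (Gm). Borrowed into D minor it is written IVmaj7.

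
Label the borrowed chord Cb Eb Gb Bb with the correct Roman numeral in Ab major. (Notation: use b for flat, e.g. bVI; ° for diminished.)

In Ab major scale degree 3 is C; Cb is its lowered form, from Ab minor. Diatonically Ab major has Cm (iii) on that degree; Cb–Eb–Gb–Bb is instead the major-seventh chord native to Ab minor, so it takes the label bIIImaj7.

bIIImaj7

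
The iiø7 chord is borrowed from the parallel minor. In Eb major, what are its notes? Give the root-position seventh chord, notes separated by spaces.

iiø7 is built on scale degree 2, which is F in both Eb major and its parallel. Stacking thirds in Eb minor on F gives F–Ab–Cb–Eb.

F Ab Cb Eb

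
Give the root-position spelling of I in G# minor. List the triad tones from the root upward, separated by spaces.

G# B# D#

The root, G#, is scale degree 1 — the same note in G# minor and G# major; only the chord quality changes. Building the major chord from the parallel major on G#: G#–B#–D#.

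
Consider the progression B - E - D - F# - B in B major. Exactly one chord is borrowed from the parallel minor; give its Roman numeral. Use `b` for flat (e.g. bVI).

bIII

The diatonic triads in B major are B, C#m, D#m, E, F#, G#m, A#dim. Of the given chords, B, E and F# are diatonic. But D (D–F#–A) is foreign: the diatonic iii on degree 3 is D#m, whereas D comes from B minor. It is labeled bIII.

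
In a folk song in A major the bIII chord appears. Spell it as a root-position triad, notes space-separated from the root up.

C E G

The root of bIII is the lowered 3rd degree: C# becomes C. In A minor the chord on C is C–E–G.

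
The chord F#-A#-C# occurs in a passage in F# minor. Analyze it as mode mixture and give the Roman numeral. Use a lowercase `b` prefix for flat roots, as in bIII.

The root F# is the diatonic 1st degree of F# minor; the borrowing shows in the chord quality. The diatonic chord on degree 1 would be F#m (i), but F#–A#–C# is the major chord from F# major. As a borrowed chord it is labeled I.

I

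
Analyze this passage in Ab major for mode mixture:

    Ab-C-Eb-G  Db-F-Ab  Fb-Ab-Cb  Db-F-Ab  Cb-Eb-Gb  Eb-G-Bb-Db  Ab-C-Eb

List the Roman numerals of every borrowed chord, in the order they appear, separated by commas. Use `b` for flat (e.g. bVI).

bVI, bIII

Ab major has the diatonic set Ab, Bbm, Cm, Db, Eb, Fm, Gdim. Ab–C–Eb–G = Abmaj7, Db–F–Ab = Db, Eb–G–Bb–Db = Eb7 and Ab–C–Eb = Ab all belong to that set. Fb–Ab–Cb is not: scale degree 6 in Ab major carries Fm (vi). In Ab minor the chord on that degree is Fb, so here it functions as bVI, borrowed from the parallel minor. But Cb–Eb–Gb is foreign: the diatonic iii on degree 3 is Cm, whereas Cb comes from Ab minor. It is labeled bIII.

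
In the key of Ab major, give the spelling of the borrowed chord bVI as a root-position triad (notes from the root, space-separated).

Scale degree 6 in Ab major is F. bVI uses the lowered form, Fb, taken from Ab minor. In Ab minor the chord on Fb is Fb–Ab–Cb.

Fb Ab Cb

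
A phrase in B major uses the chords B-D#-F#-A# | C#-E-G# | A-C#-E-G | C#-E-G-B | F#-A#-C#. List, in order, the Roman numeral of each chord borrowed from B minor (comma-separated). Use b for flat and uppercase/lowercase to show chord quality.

The diatonic triads in B major are B, C#m, D#m, E, F#, G#m, A#dim. Of the given chords, B–D#–F#–A# = Bmaj7, C#–E–G# = C#m and F#–A#–C# = F# are diatonic. A–C#–E–G doesn't fit — on degree 7 B major would have A#dim (vii°). A7 is the degree-7 chord of B minor, so it is the borrowed bVII7. But C#–E–G–B is foreign: the diatonic ii on degree 2 is C#m, whereas C#m7b5 comes from B minor. It is labeled iiø7.

bVII7, iiø7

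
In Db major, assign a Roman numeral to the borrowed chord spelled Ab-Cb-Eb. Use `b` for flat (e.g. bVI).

Ab is scale degree 5 in Db major. The diatonic chord on degree 5 would be Ab (V), but Ab–Cb–Eb is the minor chord from Db minor. As a borrowed chord it is labeled v.

v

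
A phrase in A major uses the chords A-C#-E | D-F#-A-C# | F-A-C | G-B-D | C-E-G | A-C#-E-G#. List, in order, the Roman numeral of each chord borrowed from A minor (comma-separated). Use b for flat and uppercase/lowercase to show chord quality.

A major has the diatonic set A, Bm, C#m, D, E, F#m, G#dim. Of the given chords, A–C#–E = A, D–F#–A–C# = Dmaj7 and A–C#–E–G# = Amaj7 are diatonic. F–A–C doesn't fit — on degree 6 A major would have F#m (vi). F is the degree-6 chord of A minor, so it is the borrowed bVI. But G–B–D is foreign: the diatonic vii° on degree 7 is G#dim, whereas G comes from A minor. It is labeled bVII. C–E–G is not: scale degree 3 in A major carries C#m (iii). In A minor the chord on that degree is C, so here it functions as bIII, borrowed from the parallel minor.

bVI, bVII, bIII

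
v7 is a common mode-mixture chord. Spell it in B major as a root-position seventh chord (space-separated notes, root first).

F# A C# E

v7 is built on scale degree 5, which is F# in both B major and its parallel. Stacking thirds in B minor on F# gives F#–A–C#–E.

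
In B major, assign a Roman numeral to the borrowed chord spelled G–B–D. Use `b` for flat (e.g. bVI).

G is the lowered form of scale degree 6 in B major (the diatonic degree 6 is G#). Diatonically B major has G#m (vi) on that degree; G–B–D is instead the major chord native to B minor, so it takes the label bVI.

bVI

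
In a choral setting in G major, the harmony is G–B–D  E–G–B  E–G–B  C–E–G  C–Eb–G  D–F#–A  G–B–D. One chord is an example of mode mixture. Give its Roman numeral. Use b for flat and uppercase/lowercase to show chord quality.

iv

G major has the diatonic set G, Am, Bm, C, D, Em, F#dim. G–B–D = G, E–G–B = Em, C–E–G = C and D–F#–A = D are all diatonic. C–Eb–G doesn't fit — on degree 4 G major would have C (IV). Cm is the degree-4 chord of G minor, so it is the borrowed iv.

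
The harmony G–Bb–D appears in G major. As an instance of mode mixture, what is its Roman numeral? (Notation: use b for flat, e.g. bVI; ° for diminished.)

G is scale degree 1 in G major. The diatonic chord on degree 1 would be G (I), but G–Bb–D is the minor chord from G minor. As a borrowed chord it is labeled i.

i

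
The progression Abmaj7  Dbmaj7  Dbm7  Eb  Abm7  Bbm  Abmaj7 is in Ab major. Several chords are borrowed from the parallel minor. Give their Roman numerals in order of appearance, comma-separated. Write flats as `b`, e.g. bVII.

iv7, i7

Ab major has the diatonic set Ab, Bbm, Cm, Db, Eb, Fm, Gdim. Abmaj7, Dbmaj7, Eb and Bbm are all diatonic. But Dbm7 (Db–Fb–Ab–Cb) is foreign: the diatonic IV on degree 4 is Db, whereas Dbm7 comes from Ab minor. It is labeled iv7. Abm7 (Ab–Cb–Eb–Gb) is not: scale degree 1 in Ab major carries Ab (I). In Ab minor the chord on that degree is Abm7, so here it functions as i7, borrowed from the parallel minor.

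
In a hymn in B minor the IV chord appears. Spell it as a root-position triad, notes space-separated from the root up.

E G# B

The root, E, is scale degree 4 — the same note in B minor and B major; only the chord quality changes. In B major the chord on E is E–G#–B.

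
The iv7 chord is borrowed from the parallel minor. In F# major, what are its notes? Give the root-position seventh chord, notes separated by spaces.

B D F# A

iv7 is built on scale degree 4, which is B in both F# major and its parallel. In F# minor the chord on B is B–D–F#–A.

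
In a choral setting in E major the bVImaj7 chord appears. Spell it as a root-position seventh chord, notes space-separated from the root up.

C E G B

Scale degree 6 in E major is C#. bVImaj7 uses the lowered form, C, taken from E minor. Building the major-seventh chord from the parallel minor on C: C–E–G–B.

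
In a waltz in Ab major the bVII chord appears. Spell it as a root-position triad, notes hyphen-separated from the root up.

Scale degree 7 in Ab major is G. bVII uses the lowered form, Gb, taken from Ab minor. Building the major chord from the parallel minor on Gb: Gb–Bb–Db.

Gb-Bb-Db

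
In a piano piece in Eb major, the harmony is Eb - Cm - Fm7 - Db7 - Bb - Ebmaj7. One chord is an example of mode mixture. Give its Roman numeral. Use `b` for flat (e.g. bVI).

The diatonic triads in Eb major are Eb, Fm, Gm, Ab, Bb, Cm, Ddim. Eb, Cm, Fm7, Bb and Ebmaj7 all belong to that set. Db7 (Db–F–Ab–Cb) is not: scale degree 7 in Eb major carries Ddim (vii°). In Eb minor the chord on that degree is Db7, so here it functions as bVII7, borrowed from the parallel minor.

bVII7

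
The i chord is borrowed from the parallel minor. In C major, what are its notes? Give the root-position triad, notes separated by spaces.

C Eb G

The root, C, is scale degree 1 — the same note in C major and C minor; only the chord quality changes. Building the minor chord from the parallel minor on C: C–Eb–G.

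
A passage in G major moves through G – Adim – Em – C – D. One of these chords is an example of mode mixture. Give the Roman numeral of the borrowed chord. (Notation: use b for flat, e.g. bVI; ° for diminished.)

ii°

G major has the diatonic set G, Am, Bm, C, D, Em, F#dim. G, Em, C and D are all diatonic. Adim (A–C–Eb) is not: scale degree 2 in G major carries Am (ii). In G minor the chord on that degree is Adim, so here it functions as ii°, borrowed from the parallel minor.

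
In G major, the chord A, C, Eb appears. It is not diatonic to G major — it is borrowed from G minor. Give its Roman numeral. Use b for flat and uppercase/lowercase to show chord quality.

ii°

A is scale degree 2 in G major. The diatonic chord on degree 2 would be Am (ii), but A–C–Eb is the diminished chord from G minor. As a borrowed chord it is labeled ii°.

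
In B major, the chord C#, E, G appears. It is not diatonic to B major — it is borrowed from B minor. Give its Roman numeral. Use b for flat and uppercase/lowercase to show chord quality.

The root C# is the diatonic 2nd degree of B major; the borrowing shows in the chord quality. C#–E–G is a diminished chord — the form found in B minor, not the diatonic ii (C#m). Borrowed into B major it is written ii°.

ii°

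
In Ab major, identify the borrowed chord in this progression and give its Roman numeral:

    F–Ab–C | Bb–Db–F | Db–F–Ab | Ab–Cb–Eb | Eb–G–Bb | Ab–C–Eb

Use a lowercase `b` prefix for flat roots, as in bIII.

In Ab major the diatonic chords are Ab, Bbm, Cm, Db, Eb, Fm, Gdim. F–Ab–C = Fm, Bb–Db–F = Bbm, Db–F–Ab = Db, Eb–G–Bb = Eb and Ab–C–Eb = Ab are all diatonic. But Ab–Cb–Eb is foreign: the diatonic I on degree 1 is Ab, whereas Abm comes from Ab minor. It is labeled i.

i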